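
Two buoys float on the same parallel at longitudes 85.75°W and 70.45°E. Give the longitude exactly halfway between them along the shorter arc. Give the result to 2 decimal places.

7.65°W

Signed shortest Δλ from -85.75° to +70.45° is +156.20°.
Midpoint longitude = -85.75° + (+156.20°)/2 = -85.75° + 78.10° = -7.65°.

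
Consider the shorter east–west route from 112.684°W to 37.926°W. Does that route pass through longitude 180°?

Signed shortest Δλ = ((-37.926 − -112.684 + 180) mod 360) − 180 = 74.758°.
Going east by 74.758° from -112.684° reaches -37.926° without touching 180°.

No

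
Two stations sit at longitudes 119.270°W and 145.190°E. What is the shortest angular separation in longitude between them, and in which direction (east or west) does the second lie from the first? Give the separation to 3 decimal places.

95.540° west

Raw difference: 145.190 − -119.270 = 264.46°.
Normalise into (−180°, 180°]: 264.46° − 360° = -95.54°.
Negative ⇒ the second point lies to the west; separation 95.540°.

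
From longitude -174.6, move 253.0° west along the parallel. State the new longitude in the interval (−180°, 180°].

Start at -174.6°; shift −253.0° → -427.6°.
-427.6° lies outside (−180°, 180°]; add 360° → -67.6°.

-67.6°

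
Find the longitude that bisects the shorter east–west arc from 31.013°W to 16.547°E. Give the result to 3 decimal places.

Signed shortest Δλ from -31.013° to +16.547° is +47.560°.
Midpoint longitude = -31.013° + (+47.560°)/2 = -31.013° + 23.780° = -7.233°.

7.233°W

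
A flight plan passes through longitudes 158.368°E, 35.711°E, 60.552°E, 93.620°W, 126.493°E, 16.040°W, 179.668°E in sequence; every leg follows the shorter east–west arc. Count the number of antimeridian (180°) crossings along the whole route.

Leg 1: +158.368° → +35.711°, shortest Δλ = -122.657° (west) — does not cross 180°.
Leg 2: +35.711° → +60.552°, shortest Δλ = 24.841° (east) — does not cross 180°.
Leg 3: +60.552° → -93.620°, shortest Δλ = -154.172° (west) — does not cross 180°.
Leg 4: -93.620° → +126.493°, shortest Δλ = -139.887° (west) — crosses 180°.
Leg 5: +126.493° → -16.040°, shortest Δλ = -142.533° (west) — does not cross 180°.
Leg 6: -16.040° → +179.668°, shortest Δλ = -164.292° (west) — crosses 180°.
Total crossings: 2.

2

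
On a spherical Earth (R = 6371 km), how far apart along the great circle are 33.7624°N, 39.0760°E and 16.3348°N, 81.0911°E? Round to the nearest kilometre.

Δλ = 81.0911 − 39.0760 = 42.0151°.
Δφ = 16.3348 − 33.7624 = -17.4276°.
a = sin²(Δφ/2) + cos φ₁ · cos φ₂ · sin²(Δλ/2) = 0.125481.
c = 2·atan2(√a, √(1−a)) = 0.72419 rad → d = 6371·c ≈ 4613.79 km.

4614 km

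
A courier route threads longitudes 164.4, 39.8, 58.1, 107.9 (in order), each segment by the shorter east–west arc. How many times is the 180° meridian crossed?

Leg 1: +164.4° → +39.8°, shortest Δλ = -124.6° (west) — does not cross 180°.
Leg 2: +39.8° → +58.1°, shortest Δλ = 18.3° (east) — does not cross 180°.
Leg 3: +58.1° → +107.9°, shortest Δλ = 49.8° (east) — does not cross 180°.
Total crossings: 0.

0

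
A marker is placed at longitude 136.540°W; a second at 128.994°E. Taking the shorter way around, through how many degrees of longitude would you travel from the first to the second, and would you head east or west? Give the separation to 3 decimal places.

94.466° west

Raw difference: 128.994 − -136.540 = 265.534°.
Normalise into (−180°, 180°]: 265.534° − 360° = -94.466°.
Negative ⇒ the second point lies to the west; separation 94.466°.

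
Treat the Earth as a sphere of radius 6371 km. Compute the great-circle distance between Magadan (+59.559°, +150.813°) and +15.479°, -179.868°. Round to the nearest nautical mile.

2943 nmi

Δλ = -179.868 − 150.813 = -330.681°; wrapped into (−180°, 180°]: 29.319°.
Δφ = 15.479 − 59.559 = -44.080°.
a = sin²(Δφ/2) + cos φ₁ · cos φ₂ · sin²(Δλ/2) = 0.172088.
c = 2·atan2(√a, √(1−a)) = 0.85552 rad → d = 6371·c ≈ 5450.53 km ≈ 2943.05 nmi.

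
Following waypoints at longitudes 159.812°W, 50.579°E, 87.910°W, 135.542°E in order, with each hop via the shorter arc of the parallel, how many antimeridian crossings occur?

2

Leg 1: -159.812° → +50.579°, shortest Δλ = -149.609° (west) — crosses 180°.
Leg 2: +50.579° → -87.910°, shortest Δλ = -138.489° (west) — does not cross 180°.
Leg 3: -87.910° → +135.542°, shortest Δλ = -136.548° (west) — crosses 180°.
Total crossings: 2.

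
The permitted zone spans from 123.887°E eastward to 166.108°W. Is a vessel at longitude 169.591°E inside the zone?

Band width going east from +123.887° to -166.108°: ((-166.108 − 123.887) mod 360) = 70.005°.
Offset of +169.591° east of the west edge: ((169.591 − 123.887) mod 360) = 45.704°.
45.704° ≤ 70.005° ⇒ inside.

Yes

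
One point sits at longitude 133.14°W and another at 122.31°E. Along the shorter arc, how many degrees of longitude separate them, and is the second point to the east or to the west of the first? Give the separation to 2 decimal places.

104.55° west

Raw difference: 122.31 − -133.14 = 255.45°.
Normalise into (−180°, 180°]: 255.45° − 360° = -104.55°.
Negative ⇒ the second point lies to the west; separation 104.55°.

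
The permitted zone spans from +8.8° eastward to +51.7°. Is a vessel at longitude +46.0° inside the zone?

Band width going east from +8.8° to +51.7°: ((51.7 − 8.8) mod 360) = 42.9°.
Offset of +46.0° east of the west edge: ((46.0 − 8.8) mod 360) = 37.2°.
37.2° ≤ 42.9° ⇒ inside.

Yes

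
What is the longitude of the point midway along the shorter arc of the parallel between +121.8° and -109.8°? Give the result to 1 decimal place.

Signed shortest Δλ from +121.8° to -109.8° is +128.4°.
Midpoint longitude = +121.8° + (+128.4°)/2 = +121.8° + 64.2° = +186.0°.
Normalise into (−180°, 180°]: -174.0°.
(The naïve average (+121.8 + -109.8)/2 = 6.0° is on the wrong side of the globe.)

-174.0°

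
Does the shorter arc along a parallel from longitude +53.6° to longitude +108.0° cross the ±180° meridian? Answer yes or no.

Signed shortest Δλ = ((108.0 − 53.6 + 180) mod 360) − 180 = 54.4°.
Going east by 54.4° from +53.6° reaches +108.0° without touching 180°.

No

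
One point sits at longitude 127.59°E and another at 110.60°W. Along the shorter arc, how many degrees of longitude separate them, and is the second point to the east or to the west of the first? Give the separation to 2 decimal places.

121.81° east

Raw difference: -110.60 − 127.59 = -238.19°.
Normalise into (−180°, 180°]: -238.19° + 360° = 121.81°.
Positive ⇒ the second point lies to the east; separation 121.81°.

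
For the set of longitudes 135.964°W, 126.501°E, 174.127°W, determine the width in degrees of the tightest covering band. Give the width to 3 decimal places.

97.535°

Sort the longitudes: -174.127°, -135.964°, +126.501°.
Eastward gaps between consecutive values (wrapping around): 38.163°, 262.465°, 59.372°.
Largest gap = 262.465° ⇒ minimal covering band is its complement: 360° − 262.465° = 97.535°.
Band runs from +126.501° eastward to -135.964°, crossing the antimeridian.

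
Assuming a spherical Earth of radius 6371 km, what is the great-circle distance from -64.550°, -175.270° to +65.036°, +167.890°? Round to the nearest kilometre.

Δλ = 167.890 − -175.270 = 343.160°; wrapped into (−180°, 180°]: -16.840°.
Δφ = 65.036 − -64.550 = 129.586°.
a = sin²(Δφ/2) + cos φ₁ · cos φ₂ · sin²(Δλ/2) = 0.822507.
c = 2·atan2(√a, √(1−a)) = 2.27184 rad → d = 6371·c ≈ 14473.87 km.

14474 km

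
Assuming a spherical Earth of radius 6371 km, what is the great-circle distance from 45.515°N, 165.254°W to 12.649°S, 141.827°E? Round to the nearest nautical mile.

Δλ = 141.827 − -165.254 = 307.081°; wrapped into (−180°, 180°]: -52.919°.
Δφ = -12.649 − 45.515 = -58.164°.
a = sin²(Δφ/2) + cos φ₁ · cos φ₂ · sin²(Δλ/2) = 0.371992.
c = 2·atan2(√a, √(1−a)) = 1.31190 rad → d = 6371·c ≈ 8358.10 km ≈ 4513.01 nmi.

4513 nmi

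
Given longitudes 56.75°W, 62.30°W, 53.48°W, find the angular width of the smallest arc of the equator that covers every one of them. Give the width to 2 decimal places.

8.82°

Sort the longitudes: -62.30°, -56.75°, -53.48°.
Eastward gaps between consecutive values (wrapping around): 5.55°, 3.27°, 351.18°.
Largest gap = 351.18° ⇒ minimal covering band is its complement: 360° − 351.18° = 8.82°.
Band runs from -62.30° eastward to -53.48°.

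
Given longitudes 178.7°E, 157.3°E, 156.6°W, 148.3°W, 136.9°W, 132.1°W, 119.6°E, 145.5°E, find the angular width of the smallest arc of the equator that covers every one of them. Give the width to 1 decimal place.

108.3°

Sort the longitudes: -156.6°, -148.3°, -136.9°, -132.1°, +119.6°, +145.5°, +157.3°, +178.7°.
Eastward gaps between consecutive values (wrapping around): 8.3°, 11.4°, 4.8°, 251.7°, 25.9°, 11.8°, 21.4°, 24.7°.
Largest gap = 251.7° ⇒ minimal covering band is its complement: 360° − 251.7° = 108.3°.
Band runs from +119.6° eastward to -132.1°, crossing the antimeridian.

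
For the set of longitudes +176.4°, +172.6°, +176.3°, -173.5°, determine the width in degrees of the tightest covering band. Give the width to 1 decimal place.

Sort the longitudes: -173.5°, +172.6°, +176.3°, +176.4°.
Eastward gaps between consecutive values (wrapping around): 346.1°, 3.7°, 0.1°, 10.1°.
Largest gap = 346.1° ⇒ minimal covering band is its complement: 360° − 346.1° = 13.9°.
Band runs from +172.6° eastward to -173.5°, crossing the antimeridian.

13.9°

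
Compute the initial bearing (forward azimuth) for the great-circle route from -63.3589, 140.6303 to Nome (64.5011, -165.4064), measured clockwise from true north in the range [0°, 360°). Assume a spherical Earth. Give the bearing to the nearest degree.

Δλ = -165.4064 − 140.6303 = -306.0367°; wrapped into (−180°, 180°]: 53.9633°.
θ = atan2( sin Δλ · cos φ₂ , cos φ₁ · sin φ₂ − sin φ₁ · cos φ₂ · cos Δλ )
  = atan2(0.34811, 0.63110) = 28.881° → normalised to [0°, 360°): 28.881°.

29°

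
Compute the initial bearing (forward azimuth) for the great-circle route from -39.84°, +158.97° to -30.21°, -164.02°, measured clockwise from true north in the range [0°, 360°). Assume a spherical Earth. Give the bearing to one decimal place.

Δλ = -164.02 − 158.97 = -322.99°; wrapped into (−180°, 180°]: 37.01°.
θ = atan2( sin Δλ · cos φ₂ , cos φ₁ · sin φ₂ − sin φ₁ · cos φ₂ · cos Δλ )
  = atan2(0.52020, 0.05574) = 83.884° → normalised to [0°, 360°): 83.884°.

83.9°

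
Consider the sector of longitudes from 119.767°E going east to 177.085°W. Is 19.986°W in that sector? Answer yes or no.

No

Band width going east from +119.767° to -177.085°: ((-177.085 − 119.767) mod 360) = 63.148°.
Offset of -19.986° east of the west edge: ((-19.986 − 119.767) mod 360) = 220.247°.
220.247° > 63.148° ⇒ outside.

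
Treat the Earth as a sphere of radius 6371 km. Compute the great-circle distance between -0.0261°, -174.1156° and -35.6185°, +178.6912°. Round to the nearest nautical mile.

2175 nmi

Δλ = 178.6912 − -174.1156 = 352.8068°; wrapped into (−180°, 180°]: -7.1932°.
Δφ = -35.6185 − -0.0261 = -35.5924°.
a = sin²(Δφ/2) + cos φ₁ · cos φ₂ · sin²(Δλ/2) = 0.096610.
c = 2·atan2(√a, √(1−a)) = 0.63211 rad → d = 6371·c ≈ 4027.20 km ≈ 2174.51 nmi.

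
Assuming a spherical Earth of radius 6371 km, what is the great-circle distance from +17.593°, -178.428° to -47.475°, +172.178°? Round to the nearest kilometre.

Δλ = 172.178 − -178.428 = 350.606°; wrapped into (−180°, 180°]: -9.394°.
Δφ = -47.475 − 17.593 = -65.068°.
a = sin²(Δφ/2) + cos φ₁ · cos φ₂ · sin²(Δλ/2) = 0.293549.
c = 2·atan2(√a, √(1−a)) = 1.14516 rad → d = 6371·c ≈ 7295.80 km.

7296 km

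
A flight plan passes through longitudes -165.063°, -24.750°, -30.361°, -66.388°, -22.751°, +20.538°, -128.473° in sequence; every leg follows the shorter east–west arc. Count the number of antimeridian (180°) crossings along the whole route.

0

Leg 1: -165.063° → -24.750°, shortest Δλ = 140.313° (east) — does not cross 180°.
Leg 2: -24.750° → -30.361°, shortest Δλ = -5.611° (west) — does not cross 180°.
Leg 3: -30.361° → -66.388°, shortest Δλ = -36.027° (west) — does not cross 180°.
Leg 4: -66.388° → -22.751°, shortest Δλ = 43.637° (east) — does not cross 180°.
Leg 5: -22.751° → +20.538°, shortest Δλ = 43.289° (east) — does not cross 180°.
Leg 6: +20.538° → -128.473°, shortest Δλ = -149.011° (west) — does not cross 180°.
Total crossings: 0.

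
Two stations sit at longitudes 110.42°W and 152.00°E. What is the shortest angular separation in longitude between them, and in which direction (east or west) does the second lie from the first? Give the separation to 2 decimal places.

Raw difference: 152.00 − -110.42 = 262.42°.
Normalise into (−180°, 180°]: 262.42° − 360° = -97.58°.
Negative ⇒ the second point lies to the west; separation 97.58°.

97.58° west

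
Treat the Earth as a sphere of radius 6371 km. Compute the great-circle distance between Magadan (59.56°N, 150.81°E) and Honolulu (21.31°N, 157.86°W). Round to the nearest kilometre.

Δλ = -157.86 − 150.81 = -308.67°; wrapped into (−180°, 180°]: 51.33°.
Δφ = 21.31 − 59.56 = -38.25°.
a = sin²(Δφ/2) + cos φ₁ · cos φ₂ · sin²(Δλ/2) = 0.195880.
c = 2·atan2(√a, √(1−a)) = 0.91695 rad → d = 6371·c ≈ 5841.92 km.

5842 km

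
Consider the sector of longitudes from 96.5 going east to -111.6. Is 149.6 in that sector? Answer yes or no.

Band width going east from +96.5° to -111.6°: ((-111.6 − 96.5) mod 360) = 151.9°.
Offset of +149.6° east of the west edge: ((149.6 − 96.5) mod 360) = 53.1°.
53.1° ≤ 151.9° ⇒ inside.

Yes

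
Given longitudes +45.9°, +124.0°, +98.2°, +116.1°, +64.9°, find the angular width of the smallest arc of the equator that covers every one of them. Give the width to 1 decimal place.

78.1°

Sort the longitudes: +45.9°, +64.9°, +98.2°, +116.1°, +124.0°.
Eastward gaps between consecutive values (wrapping around): 19.0°, 33.3°, 17.9°, 7.9°, 281.9°.
Largest gap = 281.9° ⇒ minimal covering band is its complement: 360° − 281.9° = 78.1°.
Band runs from +45.9° eastward to +124.0°.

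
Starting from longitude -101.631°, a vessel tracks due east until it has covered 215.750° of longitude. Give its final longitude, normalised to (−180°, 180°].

Start at -101.631°; shift +215.750° → +114.119°.
+114.119° already lies in (−180°, 180°].

+114.119°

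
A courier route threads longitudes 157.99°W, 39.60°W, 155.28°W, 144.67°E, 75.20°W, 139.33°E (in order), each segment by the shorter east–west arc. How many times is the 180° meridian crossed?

Leg 1: -157.99° → -39.60°, shortest Δλ = 118.39° (east) — does not cross 180°.
Leg 2: -39.60° → -155.28°, shortest Δλ = -115.68° (west) — does not cross 180°.
Leg 3: -155.28° → +144.67°, shortest Δλ = -60.05° (west) — crosses 180°.
Leg 4: +144.67° → -75.20°, shortest Δλ = 140.13° (east) — crosses 180°.
Leg 5: -75.20° → +139.33°, shortest Δλ = -145.47° (west) — crosses 180°.
Total crossings: 3.

3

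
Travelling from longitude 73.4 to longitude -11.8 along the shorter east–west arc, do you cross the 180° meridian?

Signed shortest Δλ = ((-11.8 − 73.4 + 180) mod 360) − 180 = -85.2°.
Going west by 85.2° from +73.4° reaches -11.8° without touching 180°.

No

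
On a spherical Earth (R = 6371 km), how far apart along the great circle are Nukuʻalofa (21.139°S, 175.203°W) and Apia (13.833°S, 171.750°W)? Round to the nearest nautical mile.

481 nmi

Δλ = -171.750 − -175.203 = 3.453°.
Δφ = -13.833 − -21.139 = 7.306°.
a = sin²(Δφ/2) + cos φ₁ · cos φ₂ · sin²(Δλ/2) = 0.004882.
c = 2·atan2(√a, √(1−a)) = 0.13985 rad → d = 6371·c ≈ 890.98 km ≈ 481.09 nmi.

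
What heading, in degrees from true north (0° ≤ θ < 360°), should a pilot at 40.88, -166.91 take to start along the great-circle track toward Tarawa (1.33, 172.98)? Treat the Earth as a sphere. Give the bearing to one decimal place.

209.9°

Δλ = 172.98 − -166.91 = 339.89°; wrapped into (−180°, 180°]: -20.11°.
θ = atan2( sin Δλ · cos φ₂ , cos φ₁ · sin φ₂ − sin φ₁ · cos φ₂ · cos Δλ )
  = atan2(-0.34373, -0.59686) = -150.062° → normalised to [0°, 360°): 209.938°.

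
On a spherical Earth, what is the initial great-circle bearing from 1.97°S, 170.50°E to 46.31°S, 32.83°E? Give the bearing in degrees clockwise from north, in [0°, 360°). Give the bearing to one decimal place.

212.1°

Δλ = 32.83 − 170.50 = -137.67°.
θ = atan2( sin Δλ · cos φ₂ , cos φ₁ · sin φ₂ − sin φ₁ · cos φ₂ · cos Δλ )
  = atan2(-0.46516, -0.74021) = -147.855° → normalised to [0°, 360°): 212.145°.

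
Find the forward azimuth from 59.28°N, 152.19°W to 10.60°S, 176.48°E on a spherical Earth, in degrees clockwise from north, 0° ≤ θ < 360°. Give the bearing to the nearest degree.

212°

Δλ = 176.48 − -152.19 = 328.67°; wrapped into (−180°, 180°]: -31.33°.
θ = atan2( sin Δλ · cos φ₂ , cos φ₁ · sin φ₂ − sin φ₁ · cos φ₂ · cos Δλ )
  = atan2(-0.51109, -0.81576) = -147.932° → normalised to [0°, 360°): 212.068°.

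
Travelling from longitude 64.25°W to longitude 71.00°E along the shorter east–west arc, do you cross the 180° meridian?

No

Signed shortest Δλ = ((71.00 − -64.25 + 180) mod 360) − 180 = 135.25°.
Going east by 135.25° from -64.25° reaches +71.00° without touching 180°.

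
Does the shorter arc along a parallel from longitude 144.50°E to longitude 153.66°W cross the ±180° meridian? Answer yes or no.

Yes

Naïve |-153.66 − 144.50| = 298.16° > 180°, so the shorter arc goes the other way round — across 180°.
Signed shortest Δλ = ((-153.66 − 144.50 + 180) mod 360) − 180 = 61.84°.
Going east by 61.84° from +144.50° passes through 180° before reaching -153.66°.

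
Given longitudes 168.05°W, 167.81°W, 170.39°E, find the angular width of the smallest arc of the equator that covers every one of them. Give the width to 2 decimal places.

21.80°

Sort the longitudes: -168.05°, -167.81°, +170.39°.
Eastward gaps between consecutive values (wrapping around): 0.24°, 338.20°, 21.56°.
Largest gap = 338.20° ⇒ minimal covering band is its complement: 360° − 338.20° = 21.80°.
Band runs from +170.39° eastward to -167.81°, crossing the antimeridian.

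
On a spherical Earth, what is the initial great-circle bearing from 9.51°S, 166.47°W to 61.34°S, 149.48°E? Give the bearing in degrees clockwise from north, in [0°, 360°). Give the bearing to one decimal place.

202.4°

Δλ = 149.48 − -166.47 = 315.95°; wrapped into (−180°, 180°]: -44.05°.
θ = atan2( sin Δλ · cos φ₂ , cos φ₁ · sin φ₂ − sin φ₁ · cos φ₂ · cos Δλ )
  = atan2(-0.33347, -0.80847) = -157.585° → normalised to [0°, 360°): 202.415°.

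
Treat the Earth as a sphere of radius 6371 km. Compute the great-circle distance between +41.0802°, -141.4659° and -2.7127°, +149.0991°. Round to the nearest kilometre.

8507 km

Δλ = 149.0991 − -141.4659 = 290.5650°; wrapped into (−180°, 180°]: -69.4350°.
Δφ = -2.7127 − 41.0802 = -43.7929°.
a = sin²(Δφ/2) + cos φ₁ · cos φ₂ · sin²(Δλ/2) = 0.383306.
c = 2·atan2(√a, √(1−a)) = 1.33524 rad → d = 6371·c ≈ 8506.79 km.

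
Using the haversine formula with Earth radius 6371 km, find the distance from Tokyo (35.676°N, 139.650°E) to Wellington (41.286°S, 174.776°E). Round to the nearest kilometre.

9277 km

Δλ = 174.776 − 139.650 = 35.126°.
Δφ = -41.286 − 35.676 = -76.962°.
a = sin²(Δφ/2) + cos φ₁ · cos φ₂ · sin²(Δλ/2) = 0.442782.
c = 2·atan2(√a, √(1−a)) = 1.45611 rad → d = 6371·c ≈ 9276.87 km.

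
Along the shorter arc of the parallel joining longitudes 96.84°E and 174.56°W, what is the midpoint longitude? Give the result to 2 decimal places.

141.14°E

Signed shortest Δλ from +96.84° to -174.56° is +88.60°.
Midpoint longitude = +96.84° + (+88.60°)/2 = +96.84° + 44.30° = +141.14°.
(The naïve average (+96.84 + -174.56)/2 = -38.86° is on the wrong side of the globe.)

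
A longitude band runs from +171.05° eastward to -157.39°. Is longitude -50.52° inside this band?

Band width going east from +171.05° to -157.39°: ((-157.39 − 171.05) mod 360) = 31.56°.
Offset of -50.52° east of the west edge: ((-50.52 − 171.05) mod 360) = 138.43°.
138.43° > 31.56° ⇒ outside.

No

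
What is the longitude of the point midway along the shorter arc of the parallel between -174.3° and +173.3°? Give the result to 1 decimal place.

+179.5°

Signed shortest Δλ from -174.3° to +173.3° is -12.4°.
Midpoint longitude = -174.3° + (-12.4°)/2 = -174.3° − 6.2° = -180.5°.
Normalise into (−180°, 180°]: +179.5°.
(The naïve average (-174.3 + +173.3)/2 = -0.5° is on the wrong side of the globe.)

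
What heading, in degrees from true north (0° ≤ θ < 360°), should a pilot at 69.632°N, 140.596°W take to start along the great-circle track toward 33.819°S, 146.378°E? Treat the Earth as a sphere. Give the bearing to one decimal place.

Δλ = 146.378 − -140.596 = 286.974°; wrapped into (−180°, 180°]: -73.026°.
θ = atan2( sin Δλ · cos φ₂ , cos φ₁ · sin φ₂ − sin φ₁ · cos φ₂ · cos Δλ )
  = atan2(-0.79461, -0.42109) = -117.921° → normalised to [0°, 360°): 242.079°.

242.1°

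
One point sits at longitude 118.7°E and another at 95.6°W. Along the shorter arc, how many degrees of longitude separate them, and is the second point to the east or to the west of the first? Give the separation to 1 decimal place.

Raw difference: -95.6 − 118.7 = -214.3°.
Normalise into (−180°, 180°]: -214.3° + 360° = 145.7°.
Positive ⇒ the second point lies to the east; separation 145.7°.

145.7° east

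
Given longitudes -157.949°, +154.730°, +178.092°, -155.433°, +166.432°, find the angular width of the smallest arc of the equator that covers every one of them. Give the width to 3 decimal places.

49.837°

Sort the longitudes: -157.949°, -155.433°, +154.730°, +166.432°, +178.092°.
Eastward gaps between consecutive values (wrapping around): 2.516°, 310.163°, 11.702°, 11.660°, 23.959°.
Largest gap = 310.163° ⇒ minimal covering band is its complement: 360° − 310.163° = 49.837°.
Band runs from +154.730° eastward to -155.433°, crossing the antimeridian.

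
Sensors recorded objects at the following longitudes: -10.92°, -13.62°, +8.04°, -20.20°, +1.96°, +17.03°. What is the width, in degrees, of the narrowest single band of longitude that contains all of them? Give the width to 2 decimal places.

37.23°

Sort the longitudes: -20.20°, -13.62°, -10.92°, +1.96°, +8.04°, +17.03°.
Eastward gaps between consecutive values (wrapping around): 6.58°, 2.70°, 12.88°, 6.08°, 8.99°, 322.77°.
Largest gap = 322.77° ⇒ minimal covering band is its complement: 360° − 322.77° = 37.23°.
Band runs from -20.20° eastward to +17.03°.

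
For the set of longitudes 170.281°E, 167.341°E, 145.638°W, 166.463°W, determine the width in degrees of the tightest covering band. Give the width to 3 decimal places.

Sort the longitudes: -166.463°, -145.638°, +167.341°, +170.281°.
Eastward gaps between consecutive values (wrapping around): 20.825°, 312.979°, 2.940°, 23.256°.
Largest gap = 312.979° ⇒ minimal covering band is its complement: 360° − 312.979° = 47.021°.
Band runs from +167.341° eastward to -145.638°, crossing the antimeridian.

47.021°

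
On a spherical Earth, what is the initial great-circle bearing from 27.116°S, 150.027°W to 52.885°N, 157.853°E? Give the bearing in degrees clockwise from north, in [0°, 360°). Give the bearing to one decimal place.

Δλ = 157.853 − -150.027 = 307.880°; wrapped into (−180°, 180°]: -52.120°.
θ = atan2( sin Δλ · cos φ₂ , cos φ₁ · sin φ₂ − sin φ₁ · cos φ₂ · cos Δλ )
  = atan2(-0.47628, 0.87865) = -28.460° → normalised to [0°, 360°): 331.540°.

331.5°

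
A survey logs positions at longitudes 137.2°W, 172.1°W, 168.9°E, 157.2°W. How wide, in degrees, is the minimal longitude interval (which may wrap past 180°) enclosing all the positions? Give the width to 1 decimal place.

53.9°

Sort the longitudes: -172.1°, -157.2°, -137.2°, +168.9°.
Eastward gaps between consecutive values (wrapping around): 14.9°, 20.0°, 306.1°, 19.0°.
Largest gap = 306.1° ⇒ minimal covering band is its complement: 360° − 306.1° = 53.9°.
Band runs from +168.9° eastward to -137.2°, crossing the antimeridian.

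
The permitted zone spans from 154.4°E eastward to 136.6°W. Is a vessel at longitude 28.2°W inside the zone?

Band width going east from +154.4° to -136.6°: ((-136.6 − 154.4) mod 360) = 69.0°.
Offset of -28.2° east of the west edge: ((-28.2 − 154.4) mod 360) = 177.4°.
177.4° > 69.0° ⇒ outside.

No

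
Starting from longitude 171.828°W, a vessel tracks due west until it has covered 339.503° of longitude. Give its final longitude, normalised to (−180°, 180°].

Start at -171.828°; shift −339.503° → -511.331°.
-511.331° lies outside (−180°, 180°]; add 360° → -151.331°.

151.331°W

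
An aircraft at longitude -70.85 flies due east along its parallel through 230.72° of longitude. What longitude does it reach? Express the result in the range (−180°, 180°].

Start at -70.85°; shift +230.72° → +159.87°.
+159.87° already lies in (−180°, 180°].

+159.87°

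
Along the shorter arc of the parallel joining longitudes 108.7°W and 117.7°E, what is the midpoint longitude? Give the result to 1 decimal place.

175.5°W

Signed shortest Δλ from -108.7° to +117.7° is -133.6°.
Midpoint longitude = -108.7° + (-133.6°)/2 = -108.7° − 66.8° = -175.5°.
(The naïve average (-108.7 + +117.7)/2 = 4.5° is on the wrong side of the globe.)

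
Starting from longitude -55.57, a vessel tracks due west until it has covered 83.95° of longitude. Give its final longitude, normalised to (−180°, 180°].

Start at -55.57°; shift −83.95° → -139.52°.
-139.52° already lies in (−180°, 180°].

-139.52°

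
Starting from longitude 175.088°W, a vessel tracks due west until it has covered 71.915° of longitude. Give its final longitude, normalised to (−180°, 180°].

112.997°E

Start at -175.088°; shift −71.915° → -247.003°.
-247.003° lies outside (−180°, 180°]; add 360° → +112.997°.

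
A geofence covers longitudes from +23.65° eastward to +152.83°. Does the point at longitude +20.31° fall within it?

No

Band width going east from +23.65° to +152.83°: ((152.83 − 23.65) mod 360) = 129.18°.
Offset of +20.31° east of the west edge: ((20.31 − 23.65) mod 360) = 356.66°.
356.66° > 129.18° ⇒ outside.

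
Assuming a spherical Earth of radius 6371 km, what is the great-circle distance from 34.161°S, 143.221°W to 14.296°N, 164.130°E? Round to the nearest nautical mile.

Δλ = 164.130 − -143.221 = 307.351°; wrapped into (−180°, 180°]: -52.649°.
Δφ = 14.296 − -34.161 = 48.457°.
a = sin²(Δφ/2) + cos φ₁ · cos φ₂ · sin²(Δλ/2) = 0.326092.
c = 2·atan2(√a, √(1−a)) = 1.21556 rad → d = 6371·c ≈ 7744.31 km ≈ 4181.59 nmi.

4182 nmi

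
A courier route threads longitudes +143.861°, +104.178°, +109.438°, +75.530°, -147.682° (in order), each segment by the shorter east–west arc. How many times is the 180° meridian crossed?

Leg 1: +143.861° → +104.178°, shortest Δλ = -39.683° (west) — does not cross 180°.
Leg 2: +104.178° → +109.438°, shortest Δλ = 5.26° (east) — does not cross 180°.
Leg 3: +109.438° → +75.530°, shortest Δλ = -33.908° (west) — does not cross 180°.
Leg 4: +75.530° → -147.682°, shortest Δλ = 136.788° (east) — crosses 180°.
Total crossings: 1.

1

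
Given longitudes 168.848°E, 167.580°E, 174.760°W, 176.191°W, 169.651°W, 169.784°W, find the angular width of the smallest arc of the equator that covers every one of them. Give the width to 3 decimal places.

Sort the longitudes: -176.191°, -174.760°, -169.784°, -169.651°, +167.580°, +168.848°.
Eastward gaps between consecutive values (wrapping around): 1.431°, 4.976°, 0.133°, 337.231°, 1.268°, 14.961°.
Largest gap = 337.231° ⇒ minimal covering band is its complement: 360° − 337.231° = 22.769°.
Band runs from +167.580° eastward to -169.651°, crossing the antimeridian.

22.769°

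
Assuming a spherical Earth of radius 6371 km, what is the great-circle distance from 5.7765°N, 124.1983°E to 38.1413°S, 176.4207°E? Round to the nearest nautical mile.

3923 nmi

Δλ = 176.4207 − 124.1983 = 52.2224°.
Δφ = -38.1413 − 5.7765 = -43.9178°.
a = sin²(Δφ/2) + cos φ₁ · cos φ₂ · sin²(Δλ/2) = 0.291402.
c = 2·atan2(√a, √(1−a)) = 1.14044 rad → d = 6371·c ≈ 7265.74 km ≈ 3923.19 nmi.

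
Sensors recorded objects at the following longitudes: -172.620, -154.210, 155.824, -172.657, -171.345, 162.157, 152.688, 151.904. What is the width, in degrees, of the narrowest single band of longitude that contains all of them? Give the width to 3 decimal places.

Sort the longitudes: -172.657°, -172.620°, -171.345°, -154.210°, +151.904°, +152.688°, +155.824°, +162.157°.
Eastward gaps between consecutive values (wrapping around): 0.037°, 1.275°, 17.135°, 306.114°, 0.784°, 3.136°, 6.333°, 25.186°.
Largest gap = 306.114° ⇒ minimal covering band is its complement: 360° − 306.114° = 53.886°.
Band runs from +151.904° eastward to -154.210°, crossing the antimeridian.

53.886°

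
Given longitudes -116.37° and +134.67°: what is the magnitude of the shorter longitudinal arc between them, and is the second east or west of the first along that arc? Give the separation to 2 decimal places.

108.96° west

Raw difference: 134.67 − -116.37 = 251.04°.
Normalise into (−180°, 180°]: 251.04° − 360° = -108.96°.
Negative ⇒ the second point lies to the west; separation 108.96°.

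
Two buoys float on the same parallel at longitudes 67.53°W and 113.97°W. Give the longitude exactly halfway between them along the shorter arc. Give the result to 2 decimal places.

90.75°W

Signed shortest Δλ from -67.53° to -113.97° is -46.44°.
Midpoint longitude = -67.53° + (-46.44°)/2 = -67.53° − 23.22° = -90.75°.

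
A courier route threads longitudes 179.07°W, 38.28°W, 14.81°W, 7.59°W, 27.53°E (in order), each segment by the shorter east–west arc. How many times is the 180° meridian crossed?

0

Leg 1: -179.07° → -38.28°, shortest Δλ = 140.79° (east) — does not cross 180°.
Leg 2: -38.28° → -14.81°, shortest Δλ = 23.47° (east) — does not cross 180°.
Leg 3: -14.81° → -7.59°, shortest Δλ = 7.22° (east) — does not cross 180°.
Leg 4: -7.59° → +27.53°, shortest Δλ = 35.12° (east) — does not cross 180°.
Total crossings: 0.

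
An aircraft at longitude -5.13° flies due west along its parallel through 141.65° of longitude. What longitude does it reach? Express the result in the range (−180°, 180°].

Start at -5.13°; shift −141.65° → -146.78°.
-146.78° already lies in (−180°, 180°].

-146.78°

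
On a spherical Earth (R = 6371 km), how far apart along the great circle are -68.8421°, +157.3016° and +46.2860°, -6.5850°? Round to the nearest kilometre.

Δλ = -6.5850 − 157.3016 = -163.8866°.
Δφ = 46.2860 − -68.8421 = 115.1281°.
a = sin²(Δφ/2) + cos φ₁ · cos φ₂ · sin²(Δλ/2) = 0.956853.
c = 2·atan2(√a, √(1−a)) = 2.72311 rad → d = 6371·c ≈ 17348.91 km.

17349 km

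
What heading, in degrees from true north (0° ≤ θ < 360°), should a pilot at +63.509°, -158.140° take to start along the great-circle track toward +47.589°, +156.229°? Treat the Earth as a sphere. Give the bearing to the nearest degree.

Δλ = 156.229 − -158.140 = 314.369°; wrapped into (−180°, 180°]: -45.631°.
θ = atan2( sin Δλ · cos φ₂ , cos φ₁ · sin φ₂ − sin φ₁ · cos φ₂ · cos Δλ )
  = atan2(-0.48213, -0.09277) = -100.892° → normalised to [0°, 360°): 259.108°.

259°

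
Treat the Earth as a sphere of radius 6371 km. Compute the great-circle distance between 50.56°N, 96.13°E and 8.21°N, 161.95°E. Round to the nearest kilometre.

Δλ = 161.95 − 96.13 = 65.82°.
Δφ = 8.21 − 50.56 = -42.35°.
a = sin²(Δφ/2) + cos φ₁ · cos φ₂ · sin²(Δλ/2) = 0.316087.
c = 2·atan2(√a, √(1−a)) = 1.19413 rad → d = 6371·c ≈ 7607.77 km.

7608 km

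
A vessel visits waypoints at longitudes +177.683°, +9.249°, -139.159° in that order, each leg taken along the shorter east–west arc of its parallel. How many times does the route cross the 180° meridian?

0

Leg 1: +177.683° → +9.249°, shortest Δλ = -168.434° (west) — does not cross 180°.
Leg 2: +9.249° → -139.159°, shortest Δλ = -148.408° (west) — does not cross 180°.
Total crossings: 0.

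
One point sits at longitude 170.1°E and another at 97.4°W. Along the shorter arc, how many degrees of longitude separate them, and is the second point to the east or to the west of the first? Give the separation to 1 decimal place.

92.5° east

Raw difference: -97.4 − 170.1 = -267.5°.
Normalise into (−180°, 180°]: -267.5° + 360° = 92.5°.
Positive ⇒ the second point lies to the east; separation 92.5°.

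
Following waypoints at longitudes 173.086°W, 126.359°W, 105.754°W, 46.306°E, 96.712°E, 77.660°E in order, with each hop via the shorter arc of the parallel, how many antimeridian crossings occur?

Leg 1: -173.086° → -126.359°, shortest Δλ = 46.727° (east) — does not cross 180°.
Leg 2: -126.359° → -105.754°, shortest Δλ = 20.605° (east) — does not cross 180°.
Leg 3: -105.754° → +46.306°, shortest Δλ = 152.06° (east) — does not cross 180°.
Leg 4: +46.306° → +96.712°, shortest Δλ = 50.406° (east) — does not cross 180°.
Leg 5: +96.712° → +77.660°, shortest Δλ = -19.052° (west) — does not cross 180°.
Total crossings: 0.

0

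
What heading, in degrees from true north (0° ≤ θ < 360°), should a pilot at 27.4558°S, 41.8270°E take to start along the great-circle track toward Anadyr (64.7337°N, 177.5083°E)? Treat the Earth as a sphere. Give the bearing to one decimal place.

Δλ = 177.5083 − 41.8270 = 135.6813°.
θ = atan2( sin Δλ · cos φ₂ , cos φ₁ · sin φ₂ − sin φ₁ · cos φ₂ · cos Δλ )
  = atan2(0.29820, 0.66168) = 24.260° → normalised to [0°, 360°): 24.260°.

24.3°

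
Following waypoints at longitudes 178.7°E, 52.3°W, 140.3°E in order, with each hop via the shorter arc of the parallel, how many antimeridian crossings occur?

Leg 1: +178.7° → -52.3°, shortest Δλ = 129.0° (east) — crosses 180°.
Leg 2: -52.3° → +140.3°, shortest Δλ = -167.4° (west) — crosses 180°.
Total crossings: 2.

2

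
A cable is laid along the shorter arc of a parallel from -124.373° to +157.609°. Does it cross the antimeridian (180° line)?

Yes

Naïve |157.609 − -124.373| = 281.982° > 180°, so the shorter arc goes the other way round — across 180°.
Signed shortest Δλ = ((157.609 − -124.373 + 180) mod 360) − 180 = -78.018°.
Going west by 78.018° from -124.373° passes through 180° before reaching +157.609°.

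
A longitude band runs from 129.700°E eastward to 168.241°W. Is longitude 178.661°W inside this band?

Yes

Band width going east from +129.700° to -168.241°: ((-168.241 − 129.700) mod 360) = 62.059°.
Offset of -178.661° east of the west edge: ((-178.661 − 129.700) mod 360) = 51.639°.
51.639° ≤ 62.059° ⇒ inside.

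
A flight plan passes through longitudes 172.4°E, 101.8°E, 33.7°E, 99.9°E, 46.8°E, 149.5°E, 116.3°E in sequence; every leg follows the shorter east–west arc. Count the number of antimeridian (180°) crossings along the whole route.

0

Leg 1: +172.4° → +101.8°, shortest Δλ = -70.6° (west) — does not cross 180°.
Leg 2: +101.8° → +33.7°, shortest Δλ = -68.1° (west) — does not cross 180°.
Leg 3: +33.7° → +99.9°, shortest Δλ = 66.2° (east) — does not cross 180°.
Leg 4: +99.9° → +46.8°, shortest Δλ = -53.1° (west) — does not cross 180°.
Leg 5: +46.8° → +149.5°, shortest Δλ = 102.7° (east) — does not cross 180°.
Leg 6: +149.5° → +116.3°, shortest Δλ = -33.2° (west) — does not cross 180°.
Total crossings: 0.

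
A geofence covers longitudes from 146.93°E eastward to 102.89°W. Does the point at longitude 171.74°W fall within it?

Yes

Band width going east from +146.93° to -102.89°: ((-102.89 − 146.93) mod 360) = 110.18°.
Offset of -171.74° east of the west edge: ((-171.74 − 146.93) mod 360) = 41.33°.
41.33° ≤ 110.18° ⇒ inside.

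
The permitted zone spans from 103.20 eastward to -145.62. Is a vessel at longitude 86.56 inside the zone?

No

Band width going east from +103.20° to -145.62°: ((-145.62 − 103.20) mod 360) = 111.18°.
Offset of +86.56° east of the west edge: ((86.56 − 103.20) mod 360) = 343.36°.
343.36° > 111.18° ⇒ outside.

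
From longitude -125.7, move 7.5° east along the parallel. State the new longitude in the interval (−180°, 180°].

-118.2°

Start at -125.7°; shift +7.5° → -118.2°.
-118.2° already lies in (−180°, 180°].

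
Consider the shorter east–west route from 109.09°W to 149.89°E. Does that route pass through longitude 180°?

Yes

Naïve |149.89 − -109.09| = 258.98° > 180°, so the shorter arc goes the other way round — across 180°.
Signed shortest Δλ = ((149.89 − -109.09 + 180) mod 360) − 180 = -101.02°.
Going west by 101.02° from -109.09° passes through 180° before reaching +149.89°.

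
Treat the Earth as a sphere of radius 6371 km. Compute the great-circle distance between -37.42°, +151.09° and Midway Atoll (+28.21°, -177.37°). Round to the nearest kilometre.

Δλ = -177.37 − 151.09 = -328.46°; wrapped into (−180°, 180°]: 31.54°.
Δφ = 28.21 − -37.42 = 65.63°.
a = sin²(Δφ/2) + cos φ₁ · cos φ₂ · sin²(Δλ/2) = 0.345380.
c = 2·atan2(√a, √(1−a)) = 1.25640 rad → d = 6371·c ≈ 8004.54 km.

8005 km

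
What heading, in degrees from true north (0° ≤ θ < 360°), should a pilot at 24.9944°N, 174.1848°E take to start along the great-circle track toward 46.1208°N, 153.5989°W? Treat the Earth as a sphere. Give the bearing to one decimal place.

42.3°

Δλ = -153.5989 − 174.1848 = -327.7837°; wrapped into (−180°, 180°]: 32.2163°.
θ = atan2( sin Δλ · cos φ₂ , cos φ₁ · sin φ₂ − sin φ₁ · cos φ₂ · cos Δλ )
  = atan2(0.36952, 0.40552) = 42.341° → normalised to [0°, 360°): 42.341°.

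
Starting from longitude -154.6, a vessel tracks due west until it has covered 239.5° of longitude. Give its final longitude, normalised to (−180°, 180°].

-34.1°

Start at -154.6°; shift −239.5° → -394.1°.
-394.1° lies outside (−180°, 180°]; add 360° → -34.1°.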